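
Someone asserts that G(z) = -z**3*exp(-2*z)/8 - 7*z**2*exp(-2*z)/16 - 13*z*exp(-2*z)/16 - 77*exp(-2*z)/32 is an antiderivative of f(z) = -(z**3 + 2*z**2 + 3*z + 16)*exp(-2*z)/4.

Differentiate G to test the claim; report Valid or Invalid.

Invalid: d/dz[G] - f = (z**3 + 2*z**2 + 3*z + 16)*exp(-2*z)/2, which is not 0.

d/dz[G] = (z**3 + 2*z**2 + 3*z + 16)*exp(-2*z)/4
d/dz[G] - f(z) = (z**3 + 2*z**2 + 3*z + 16)*exp(-2*z)/2 != 0.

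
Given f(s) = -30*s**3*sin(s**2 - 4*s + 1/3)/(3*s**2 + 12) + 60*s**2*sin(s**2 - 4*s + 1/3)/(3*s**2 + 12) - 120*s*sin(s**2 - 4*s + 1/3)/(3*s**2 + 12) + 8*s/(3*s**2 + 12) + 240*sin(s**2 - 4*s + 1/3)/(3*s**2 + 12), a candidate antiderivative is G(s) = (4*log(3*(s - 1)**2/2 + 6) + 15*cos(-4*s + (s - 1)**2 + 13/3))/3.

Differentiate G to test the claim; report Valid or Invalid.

Invalid: d/ds[G] - f = (-30*s**5*sin(s**2 - 6*s + 16/3) + 30*s**5*sin(s**2 - 4*s + 1/3) + 150*s**4*sin(s**2 - 6*s + 16/3) - 120*s**4*sin(s**2 - 4*s + 1/3) - 450*s**3*sin(s**2 - 6*s + 16/3) + 390*s**3*sin(s**2 - 4*s + 1/3) + 1050*s**2*sin(s**2 - 6*s + 16/3) - 780*s**2*sin(s**2 - 4*s + 1/3) + 8*s**2 - 1320*s*sin(s**2 - 6*s + 16/3) + 1080*s*sin(s**2 - 4*s + 1/3) - 8*s + 1800*sin(s**2 - 6*s + 16/3) - 1200*sin(s**2 - 4*s + 1/3) - 32)/(3*s**4 - 6*s**3 + 27*s**2 - 24*s + 60), which is not 0.

d/ds[G] = (-30*s**3*sin(s**2 - 6*s + 16/3) + 150*s**2*sin(s**2 - 6*s + 16/3) - 330*s*sin(s**2 - 6*s + 16/3) + 8*s + 450*sin(s**2 - 6*s + 16/3) - 8)/(3*s**2 - 6*s + 15)
d/ds[G] - f(s) = (-30*s**5*sin(s**2 - 6*s + 16/3) + 30*s**5*sin(s**2 - 4*s + 1/3) + 150*s**4*sin(s**2 - 6*s + 16/3) - 120*s**4*sin(s**2 - 4*s + 1/3) - 450*s**3*sin(s**2 - 6*s + 16/3) + 390*s**3*sin(s**2 - 4*s + 1/3) + 1050*s**2*sin(s**2 - 6*s + 16/3) - 780*s**2*sin(s**2 - 4*s + 1/3) + 8*s**2 - 1320*s*sin(s**2 - 6*s + 16/3) + 1080*s*sin(s**2 - 4*s + 1/3) - 8*s + 1800*sin(s**2 - 6*s + 16/3) - 1200*sin(s**2 - 4*s + 1/3) - 32)/(3*s**4 - 6*s**3 + 27*s**2 - 24*s + 60) != 0.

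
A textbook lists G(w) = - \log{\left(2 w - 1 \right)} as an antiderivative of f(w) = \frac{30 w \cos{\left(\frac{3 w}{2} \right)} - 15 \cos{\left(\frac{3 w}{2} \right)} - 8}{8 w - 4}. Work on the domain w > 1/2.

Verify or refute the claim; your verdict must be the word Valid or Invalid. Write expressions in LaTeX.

d/dw[G] = - \frac{2}{2 w - 1}
d/dw[G] - f(w) = - \frac{15 \cos{\left(\frac{3 w}{2} \right)}}{4} != 0.

Invalid: d/dw[G] - f = - \frac{15 \cos{\left(\frac{3 w}{2} \right)}}{4}, which is not 0.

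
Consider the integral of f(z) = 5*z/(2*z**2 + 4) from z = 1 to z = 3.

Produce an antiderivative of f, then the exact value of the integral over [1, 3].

f matches the chain-rule pattern g'(h)*h' with inner function h(z) = z**2 + 2; substituting u = h(z) collapses the integral.
F(z) = 5*log(z**2 + 2)/4 is an antiderivative of f.
Check: d/dz[5*log(z**2 + 2)/4] = 5*z/(2*z**2 + 4) = f(z).
F(3) = 5*log(11)/4; F(1) = 5*log(3)/4.
Integral = F(3) - F(1) = -5*log(3)/4 + 5*log(11)/4.

Antiderivative: F(z) = 5*log(z**2 + 2)/4; value = -5*log(3)/4 + 5*log(11)/4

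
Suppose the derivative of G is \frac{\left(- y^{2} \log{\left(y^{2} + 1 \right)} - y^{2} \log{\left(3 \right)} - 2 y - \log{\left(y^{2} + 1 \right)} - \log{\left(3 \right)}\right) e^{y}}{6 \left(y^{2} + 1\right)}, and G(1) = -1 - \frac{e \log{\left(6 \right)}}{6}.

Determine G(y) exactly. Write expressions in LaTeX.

G'(y) has the shape u'v + uv' for u = - \frac{e^{y}}{6} and v = \log{\left(3 y^{2} + 3 \right)} — it is the derivative of the product u*v.
A general antiderivative is - \frac{e^{y} \log{\left(3 y^{2} + 3 \right)}}{6} + C.
The condition gives C = -1 - \frac{e \log{\left(6 \right)}}{6} - (- \frac{e \log{\left(6 \right)}}{6}) = -1.
So G(y) = - \frac{e^{y} \log{\left(3 y^{2} + 3 \right)}}{6} - 1.
Check: d/dy[- \frac{e^{y} \log{\left(3 y^{2} + 3 \right)}}{6} - 1] = \frac{- y^{2} e^{y} \log{\left(y^{2} + 1 \right)} - y^{2} e^{y} \log{\left(3 \right)} - 2 y e^{y} - e^{y} \log{\left(y^{2} + 1 \right)} - e^{y} \log{\left(3 \right)}}{6 y^{2} + 6}, which equals G'(y).

G(y) = - \frac{e^{y} \log{\left(3 y^{2} + 3 \right)}}{6} - 1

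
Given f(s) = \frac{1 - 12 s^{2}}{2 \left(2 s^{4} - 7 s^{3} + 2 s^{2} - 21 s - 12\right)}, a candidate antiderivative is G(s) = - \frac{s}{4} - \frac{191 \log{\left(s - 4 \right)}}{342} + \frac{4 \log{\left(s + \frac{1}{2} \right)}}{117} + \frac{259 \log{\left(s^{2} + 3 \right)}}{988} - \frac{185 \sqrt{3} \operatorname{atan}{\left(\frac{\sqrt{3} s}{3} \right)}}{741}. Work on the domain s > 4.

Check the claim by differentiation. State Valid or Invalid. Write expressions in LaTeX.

Invalid: d/ds[G] - f = - \frac{1}{4}, which is not 0.

d/ds[G] = \frac{- 2 s^{4} + 7 s^{3} - 26 s^{2} + 21 s + 14}{8 s^{4} - 28 s^{3} + 8 s^{2} - 84 s - 48}
d/ds[G] - f(s) = - \frac{1}{4} != 0.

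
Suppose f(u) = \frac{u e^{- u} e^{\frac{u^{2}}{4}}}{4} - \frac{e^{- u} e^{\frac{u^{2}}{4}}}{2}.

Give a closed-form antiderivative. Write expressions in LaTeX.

f matches the chain-rule pattern g'(h)*h' with inner function h(u) = \frac{u^{2}}{4} - u; substituting w = h(u) collapses the integral.
Check: d/du[\frac{e^{\frac{u^{2}}{4} - u}}{2}] = \frac{u e^{- u} e^{\frac{u^{2}}{4}}}{4} - \frac{e^{- u} e^{\frac{u^{2}}{4}}}{2} = f(u).

An antiderivative is F(u) = \frac{e^{\frac{u^{2}}{4} - u}}{2}.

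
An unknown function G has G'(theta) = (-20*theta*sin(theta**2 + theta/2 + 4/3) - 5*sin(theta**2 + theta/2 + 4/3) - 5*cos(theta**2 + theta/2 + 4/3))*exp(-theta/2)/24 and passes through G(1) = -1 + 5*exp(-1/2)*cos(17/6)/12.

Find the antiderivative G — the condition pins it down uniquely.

Recognize the product-rule pattern: G'(theta) = u'v + uv' with u = 5*cos(theta**2 + theta/2 + 4/3)/12, v = exp(-theta/2), so integration by parts undoes it.
A general antiderivative is 5*exp(-theta/2)*cos(theta**2 + theta/2 + 4/3)/12 + C.
The condition gives C = -1 + 5*exp(-1/2)*cos(17/6)/12 - (5*exp(-1/2)*cos(17/6)/12) = -1.
So G(theta) = -1 + 5*exp(-theta/2)*cos(theta**2 + theta/2 + 4/3)/12.
Check: d/dtheta[-1 + 5*exp(-theta/2)*cos(theta**2 + theta/2 + 4/3)/12] = (-20*theta*sin(theta**2 + theta/2 + 4/3) - 5*sin(theta**2 + theta/2 + 4/3) - 5*cos(theta**2 + theta/2 + 4/3))*exp(-theta/2)/24 = G'(theta).

G(theta) = -1 + 5*exp(-theta/2)*cos(theta**2 + theta/2 + 4/3)/12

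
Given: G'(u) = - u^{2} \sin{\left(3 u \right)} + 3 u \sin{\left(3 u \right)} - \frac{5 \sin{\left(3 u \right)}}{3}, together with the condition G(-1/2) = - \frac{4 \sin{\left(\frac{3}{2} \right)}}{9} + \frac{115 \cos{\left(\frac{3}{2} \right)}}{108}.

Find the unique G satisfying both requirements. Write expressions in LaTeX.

G(u) = \frac{9 u^{2} \cos{\left(3 u \right)} - 6 u \sin{\left(3 u \right)} - 27 u \cos{\left(3 u \right)} + 9 \sin{\left(3 u \right)} + 13 \cos{\left(3 u \right)}}{27}

Integrate term by term and add the pieces.
A general antiderivative is \frac{u^{2} \cos{\left(3 u \right)}}{3} - \frac{2 u \sin{\left(3 u \right)}}{9} - u \cos{\left(3 u \right)} + \frac{\sin{\left(3 u \right)}}{3} + \frac{13 \cos{\left(3 u \right)}}{27} + C.
The condition gives C = - \frac{4 \sin{\left(\frac{3}{2} \right)}}{9} + \frac{115 \cos{\left(\frac{3}{2} \right)}}{108} - (- \frac{4 \sin{\left(\frac{3}{2} \right)}}{9} + \frac{115 \cos{\left(\frac{3}{2} \right)}}{108}) = 0.
So G(u) = \frac{9 u^{2} \cos{\left(3 u \right)} - 6 u \sin{\left(3 u \right)} - 27 u \cos{\left(3 u \right)} + 9 \sin{\left(3 u \right)} + 13 \cos{\left(3 u \right)}}{27}.
Check: d/du[\frac{9 u^{2} \cos{\left(3 u \right)} - 6 u \sin{\left(3 u \right)} - 27 u \cos{\left(3 u \right)} + 9 \sin{\left(3 u \right)} + 13 \cos{\left(3 u \right)}}{27}] = - u^{2} \sin{\left(3 u \right)} + 3 u \sin{\left(3 u \right)} - \frac{5 \sin{\left(3 u \right)}}{3} = G'(u).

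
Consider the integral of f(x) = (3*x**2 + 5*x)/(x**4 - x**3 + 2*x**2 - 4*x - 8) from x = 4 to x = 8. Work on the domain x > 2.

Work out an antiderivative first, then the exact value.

Factor the denominator ((x - 2)*(x + 1)*(x**2 + 4)) and decompose: f = -(21*x - 26)/(20*(x**2 + 4)) + 2/(15*(x + 1)) + 11/(12*(x - 2)); each piece integrates to a log, atan, or power term.
F(x) = 11*log(x - 2)/12 + 2*log(x + 1)/15 - 21*log(x**2 + 4)/40 + 13*atan(x/2)/20 is an antiderivative of f.
Check: d/dx[11*log(x - 2)/12 + 2*log(x + 1)/15 - 21*log(x**2 + 4)/40 + 13*atan(x/2)/20] = (3*x**2 + 5*x)/(x**4 - x**3 + 2*x**2 - 4*x - 8) = f(x).
F(8) = -21*log(68)/40 + 2*log(9)/15 + 13*atan(4)/20 + 11*log(6)/12; F(4) = -21*log(20)/40 + 2*log(5)/15 + 11*log(2)/12 + 13*atan(2)/20.
Integral = F(8) - F(4) = -21*log(68)/40 - 13*atan(2)/20 - 11*log(2)/12 - 2*log(5)/15 + 2*log(9)/15 + 13*atan(4)/20 + 21*log(20)/40 + 11*log(6)/12.

Antiderivative: F(x) = 11*log(x - 2)/12 + 2*log(x + 1)/15 - 21*log(x**2 + 4)/40 + 13*atan(x/2)/20; value = -21*log(68)/40 - 13*atan(2)/20 - 11*log(2)/12 - 2*log(5)/15 + 2*log(9)/15 + 13*atan(4)/20 + 21*log(20)/40 + 11*log(6)/12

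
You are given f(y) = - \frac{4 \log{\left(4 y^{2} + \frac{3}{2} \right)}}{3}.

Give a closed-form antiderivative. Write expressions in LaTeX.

An antiderivative is F(y) = \frac{2 \left(- 2 y \log{\left(4 y^{2} + \frac{3}{2} \right)} + 4 y - \sqrt{6} \operatorname{atan}{\left(\frac{2 \sqrt{6} y}{3} \right)}\right)}{3}.

An antiderivative F(y) passes only if d/dy[F] lands on f(y) exactly.
Check: d/dy[\frac{2 \left(- 2 y \log{\left(4 y^{2} + \frac{3}{2} \right)} + 4 y - \sqrt{6} \operatorname{atan}{\left(\frac{2 \sqrt{6} y}{3} \right)}\right)}{3}] = - \frac{4 \log{\left(4 y^{2} + \frac{3}{2} \right)}}{3} = f(y).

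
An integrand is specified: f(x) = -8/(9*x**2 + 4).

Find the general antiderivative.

F(x) = -4*atan(3*x/2)/3 + C

A first test for any F(x): its x-derivative must equal f(x) identically.
Check: d/dx[-4*atan(3*x/2)/3] = -8/(9*x**2 + 4) = f(x).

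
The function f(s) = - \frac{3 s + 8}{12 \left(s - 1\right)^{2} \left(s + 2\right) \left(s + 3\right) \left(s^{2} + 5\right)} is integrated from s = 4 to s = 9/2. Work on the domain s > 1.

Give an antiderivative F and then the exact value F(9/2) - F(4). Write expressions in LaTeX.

Factor the denominator (12 \left(s - 1\right)^{2} \left(s + 2\right) \left(s + 3\right) \left(s^{2} + 5\right)) and decompose: f = - \frac{157 s + 19}{27216 \left(s^{2} + 5\right)} - \frac{1}{2688 \left(s + 3\right)} - \frac{1}{486 \left(s + 2\right)} + \frac{85}{10368 \left(s - 1\right)} - \frac{11}{864 \left(s - 1\right)^{2}}; each piece integrates to a log, atan, or power term.
F(s) = \frac{8925 \left(s - 1\right) \log{\left(s - 1 \right)} - 2240 \left(s - 1\right) \log{\left(s + 2 \right)} - 405 \left(s - 1\right) \log{\left(s + 3 \right)} - 3140 \left(s - 1\right) \log{\left(s^{2} + 5 \right)} - 152 \sqrt{5} \left(s - 1\right) \operatorname{atan}{\left(\frac{\sqrt{5} s}{5} \right)} + 13860}{1088640 \left(s - 1\right)} is an antiderivative of f.
Check: d/ds[\frac{8925 \left(s - 1\right) \log{\left(s - 1 \right)} - 2240 \left(s - 1\right) \log{\left(s + 2 \right)} - 405 \left(s - 1\right) \log{\left(s + 3 \right)} - 3140 \left(s - 1\right) \log{\left(s^{2} + 5 \right)} - 152 \sqrt{5} \left(s - 1\right) \operatorname{atan}{\left(\frac{\sqrt{5} s}{5} \right)} + 13860}{1088640 \left(s - 1\right)}] = \frac{- 3 s - 8}{12 s^{6} + 36 s^{5} + 24 s^{4} + 96 s^{3} - 108 s^{2} - 420 s + 360}, which equals f(s).
F(9/2) = - \frac{157 \log{\left(\frac{101}{4} \right)}}{54432} - \frac{\log{\left(\frac{13}{2} \right)}}{486} - \frac{\log{\left(\frac{15}{2} \right)}}{2688} - \frac{19 \sqrt{5} \operatorname{atan}{\left(\frac{9 \sqrt{5}}{10} \right)}}{136080} + \frac{11}{3024} + \frac{85 \log{\left(\frac{7}{2} \right)}}{10368}; F(4) = - \frac{157 \log{\left(21 \right)}}{54432} - \frac{\log{\left(6 \right)}}{486} - \frac{\log{\left(7 \right)}}{2688} - \frac{19 \sqrt{5} \operatorname{atan}{\left(\frac{4 \sqrt{5}}{5} \right)}}{136080} + \frac{11}{2592} + \frac{85 \log{\left(3 \right)}}{10368}.
Integral = F(9/2) - F(4) = - \frac{157 \log{\left(\frac{101}{4} \right)}}{54432} - \frac{85 \log{\left(3 \right)}}{10368} - \frac{\log{\left(\frac{13}{2} \right)}}{486} - \frac{\log{\left(\frac{15}{2} \right)}}{2688} - \frac{11}{18144} - \frac{19 \sqrt{5} \operatorname{atan}{\left(\frac{9 \sqrt{5}}{10} \right)}}{136080} + \frac{19 \sqrt{5} \operatorname{atan}{\left(\frac{4 \sqrt{5}}{5} \right)}}{136080} + \frac{\log{\left(7 \right)}}{2688} + \frac{\log{\left(6 \right)}}{486} + \frac{157 \log{\left(21 \right)}}{54432} + \frac{85 \log{\left(\frac{7}{2} \right)}}{10368}.

Antiderivative: F(s) = \frac{8925 \left(s - 1\right) \log{\left(s - 1 \right)} - 2240 \left(s - 1\right) \log{\left(s + 2 \right)} - 405 \left(s - 1\right) \log{\left(s + 3 \right)} - 3140 \left(s - 1\right) \log{\left(s^{2} + 5 \right)} - 152 \sqrt{5} \left(s - 1\right) \operatorname{atan}{\left(\frac{\sqrt{5} s}{5} \right)} + 13860}{1088640 \left(s - 1\right)}; value = - \frac{157 \log{\left(\frac{101}{4} \right)}}{54432} - \frac{85 \log{\left(3 \right)}}{10368} - \frac{\log{\left(\frac{13}{2} \right)}}{486} - \frac{\log{\left(\frac{15}{2} \right)}}{2688} - \frac{11}{18144} - \frac{19 \sqrt{5} \operatorname{atan}{\left(\frac{9 \sqrt{5}}{10} \right)}}{136080} + \frac{19 \sqrt{5} \operatorname{atan}{\left(\frac{4 \sqrt{5}}{5} \right)}}{136080} + \frac{\log{\left(7 \right)}}{2688} + \frac{\log{\left(6 \right)}}{486} + \frac{157 \log{\left(21 \right)}}{54432} + \frac{85 \log{\left(\frac{7}{2} \right)}}{10368}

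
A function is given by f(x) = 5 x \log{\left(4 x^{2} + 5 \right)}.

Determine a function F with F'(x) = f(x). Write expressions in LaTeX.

A first test for any F(x): its x-derivative must equal f(x) identically.
Check: d/dx[\frac{5 \left(4 x^{2} \log{\left(4 x^{2} + 5 \right)} - 4 x^{2} + 5 \log{\left(4 x^{2} + 5 \right)}\right)}{8}] = 5 x \log{\left(4 x^{2} + 5 \right)} = f(x).

An antiderivative is F(x) = \frac{5 \left(4 x^{2} \log{\left(4 x^{2} + 5 \right)} - 4 x^{2} + 5 \log{\left(4 x^{2} + 5 \right)}\right)}{8}.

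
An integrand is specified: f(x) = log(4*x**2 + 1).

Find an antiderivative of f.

Whatever form F(x) takes, F'(x) = f(x) is non-negotiable.
Check: d/dx[x*log(4*x**2 + 1) - 2*x + atan(2*x)] = log(4*x**2 + 1) = f(x).

An antiderivative is F(x) = x*log(4*x**2 + 1) - 2*x + atan(2*x).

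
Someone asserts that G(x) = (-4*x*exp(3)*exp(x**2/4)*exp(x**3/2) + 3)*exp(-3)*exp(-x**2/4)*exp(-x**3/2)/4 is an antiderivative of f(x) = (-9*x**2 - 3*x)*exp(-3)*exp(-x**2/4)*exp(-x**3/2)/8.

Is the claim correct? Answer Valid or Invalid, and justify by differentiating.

d/dx[G] = (-9*x**2 - 3*x - 8*exp(3)*exp(x**2/4)*exp(x**3/2))*exp(-3)*exp(-x**2/4)*exp(-x**3/2)/8
d/dx[G] - f(x) = -1 != 0.

Invalid: d/dx[G] - f = -1, which is not 0.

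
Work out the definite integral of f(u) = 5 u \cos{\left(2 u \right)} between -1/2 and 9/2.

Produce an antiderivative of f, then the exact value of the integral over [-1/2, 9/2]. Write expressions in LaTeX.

Recover f(u) by differentiating a candidate F(u); any mismatch rules it out.
F(u) = \frac{5 \left(2 u \sin{\left(2 u \right)} + \cos{\left(2 u \right)}\right)}{4} is an antiderivative of f.
Check: d/du[\frac{5 \left(2 u \sin{\left(2 u \right)} + \cos{\left(2 u \right)}\right)}{4}] = 5 u \cos{\left(2 u \right)} = f(u).
F(9/2) = \frac{5 \cos{\left(9 \right)}}{4} + \frac{45 \sin{\left(9 \right)}}{4}; F(-1/2) = \frac{5 \cos{\left(1 \right)}}{4} + \frac{5 \sin{\left(1 \right)}}{4}.
Integral = F(9/2) - F(-1/2) = \frac{5 \cos{\left(9 \right)}}{4} - \frac{5 \sin{\left(1 \right)}}{4} - \frac{5 \cos{\left(1 \right)}}{4} + \frac{45 \sin{\left(9 \right)}}{4}.

Antiderivative: F(u) = \frac{5 \left(2 u \sin{\left(2 u \right)} + \cos{\left(2 u \right)}\right)}{4}; value = \frac{5 \cos{\left(9 \right)}}{4} - \frac{5 \sin{\left(1 \right)}}{4} - \frac{5 \cos{\left(1 \right)}}{4} + \frac{45 \sin{\left(9 \right)}}{4}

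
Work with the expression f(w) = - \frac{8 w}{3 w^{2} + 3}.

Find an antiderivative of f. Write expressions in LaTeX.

An antiderivative is F(w) = - \frac{2 \log{\left(w^{4} + 2 w^{2} + 1 \right)}}{3}.

f matches the chain-rule pattern g'(h)*h' with inner function h(w) = w^{4} + 2 w^{2} + 1; substituting u = h(w) collapses the integral.
Check: d/dw[- \frac{2 \log{\left(w^{4} + 2 w^{2} + 1 \right)}}{3}] = - \frac{8 w}{3 w^{2} + 3} = f(w).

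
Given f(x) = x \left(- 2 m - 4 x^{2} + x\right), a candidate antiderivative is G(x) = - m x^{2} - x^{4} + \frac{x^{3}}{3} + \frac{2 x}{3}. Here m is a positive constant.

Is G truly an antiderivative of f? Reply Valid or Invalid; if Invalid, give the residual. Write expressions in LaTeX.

Invalid: d/dx[G] - f = \frac{2}{3}, which is not 0.

d/dx[G] = - 2 m x - 4 x^{3} + x^{2} + \frac{2}{3}
d/dx[G] - f(x) = \frac{2}{3} != 0.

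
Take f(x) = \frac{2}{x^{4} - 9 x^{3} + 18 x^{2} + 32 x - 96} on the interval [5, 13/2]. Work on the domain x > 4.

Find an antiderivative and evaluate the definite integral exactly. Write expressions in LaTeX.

Factor the denominator (\left(x - 4\right)^{2} \left(x - 3\right) \left(x + 2\right)) and decompose: f = - \frac{1}{90 \left(x + 2\right)} + \frac{2}{5 \left(x - 3\right)} - \frac{7}{18 \left(x - 4\right)} + \frac{1}{3 \left(x - 4\right)^{2}}; each piece integrates to a log, atan, or power term.
F(x) = - \frac{35 x \log{\left(x - 4 \right)} - 36 x \log{\left(x - 3 \right)} + x \log{\left(x + 2 \right)} - 140 \log{\left(x - 4 \right)} + 144 \log{\left(x - 3 \right)} - 4 \log{\left(x + 2 \right)} + 30}{90 \left(x - 4\right)} is an antiderivative of f.
Check: d/dx[- \frac{35 x \log{\left(x - 4 \right)} - 36 x \log{\left(x - 3 \right)} + x \log{\left(x + 2 \right)} - 140 \log{\left(x - 4 \right)} + 144 \log{\left(x - 3 \right)} - 4 \log{\left(x + 2 \right)} + 30}{90 \left(x - 4\right)}] = \frac{2}{x^{4} - 9 x^{3} + 18 x^{2} + 32 x - 96} = f(x).
F(13/2) = - \frac{7 \log{\left(\frac{5}{2} \right)}}{18} - \frac{2}{15} - \frac{\log{\left(\frac{17}{2} \right)}}{90} + \frac{2 \log{\left(\frac{7}{2} \right)}}{5}; F(5) = - \frac{1}{3} - \frac{\log{\left(7 \right)}}{90} + \frac{2 \log{\left(2 \right)}}{5}.
Integral = F(13/2) - F(5) = - \frac{7 \log{\left(\frac{5}{2} \right)}}{18} - \frac{2 \log{\left(2 \right)}}{5} - \frac{\log{\left(\frac{17}{2} \right)}}{90} + \frac{\log{\left(7 \right)}}{90} + \frac{1}{5} + \frac{2 \log{\left(\frac{7}{2} \right)}}{5}.

Antiderivative: F(x) = - \frac{35 x \log{\left(x - 4 \right)} - 36 x \log{\left(x - 3 \right)} + x \log{\left(x + 2 \right)} - 140 \log{\left(x - 4 \right)} + 144 \log{\left(x - 3 \right)} - 4 \log{\left(x + 2 \right)} + 30}{90 \left(x - 4\right)}; value = - \frac{7 \log{\left(\frac{5}{2} \right)}}{18} - \frac{2 \log{\left(2 \right)}}{5} - \frac{\log{\left(\frac{17}{2} \right)}}{90} + \frac{\log{\left(7 \right)}}{90} + \frac{1}{5} + \frac{2 \log{\left(\frac{7}{2} \right)}}{5}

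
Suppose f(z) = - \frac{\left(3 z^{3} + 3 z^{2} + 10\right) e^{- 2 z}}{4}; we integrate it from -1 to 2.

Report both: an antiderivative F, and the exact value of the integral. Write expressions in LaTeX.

Recognize the product-rule pattern: f = u'v + uv' with u = \frac{3 z^{3}}{8} + \frac{15 z^{2}}{16} + \frac{15 z}{16} + \frac{55}{32}, v = e^{- 2 z}, so integration by parts undoes it.
F(z) = \frac{\left(12 z^{3} + 30 z^{2} + 30 z + 55\right) e^{- 2 z}}{32} is an antiderivative of f.
Check: d/dz[\frac{\left(12 z^{3} + 30 z^{2} + 30 z + 55\right) e^{- 2 z}}{32}] = \frac{\left(- 3 z^{3} - 3 z^{2} - 10\right) e^{- 2 z}}{4}, which equals f(z).
F(2) = \frac{331}{32 e^{4}}; F(-1) = \frac{43 e^{2}}{32}.
Integral = F(2) - F(-1) = - \frac{43 e^{2}}{32} + \frac{331}{32 e^{4}}.

Antiderivative: F(z) = \frac{\left(12 z^{3} + 30 z^{2} + 30 z + 55\right) e^{- 2 z}}{32}; value = - \frac{43 e^{2}}{32} + \frac{331}{32 e^{4}}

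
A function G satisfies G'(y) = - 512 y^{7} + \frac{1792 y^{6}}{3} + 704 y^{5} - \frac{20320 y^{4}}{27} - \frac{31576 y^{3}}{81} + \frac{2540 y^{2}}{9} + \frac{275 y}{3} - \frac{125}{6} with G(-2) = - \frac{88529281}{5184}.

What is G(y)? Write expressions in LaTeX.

G(y) = - 64 y^{8} + \frac{256 y^{7}}{3} + \frac{352 y^{6}}{3} - \frac{4064 y^{5}}{27} - \frac{7894 y^{4}}{81} + \frac{2540 y^{3}}{27} + \frac{275 y^{2}}{6} - \frac{125 y}{6} - \frac{625}{64}

The substitution u = - 4 y^{2} + \frac{4 y}{3} + \frac{5}{2} works: G'(y) is exactly (dG/du)*(du/dy) for that inner function.
A general antiderivative is - \frac{\left(- 4 y^{2} + \frac{4 y}{3} + \frac{5}{2}\right)^{4}}{4} + C.
The condition gives C = - \frac{88529281}{5184} - (- \frac{88529281}{5184}) = 0.
So G(y) = - 64 y^{8} + \frac{256 y^{7}}{3} + \frac{352 y^{6}}{3} - \frac{4064 y^{5}}{27} - \frac{7894 y^{4}}{81} + \frac{2540 y^{3}}{27} + \frac{275 y^{2}}{6} - \frac{125 y}{6} - \frac{625}{64}.
Check: d/dy[- 64 y^{8} + \frac{256 y^{7}}{3} + \frac{352 y^{6}}{3} - \frac{4064 y^{5}}{27} - \frac{7894 y^{4}}{81} + \frac{2540 y^{3}}{27} + \frac{275 y^{2}}{6} - \frac{125 y}{6} - \frac{625}{64}] = - 512 y^{7} + \frac{1792 y^{6}}{3} + 704 y^{5} - \frac{20320 y^{4}}{27} - \frac{31576 y^{3}}{81} + \frac{2540 y^{2}}{9} + \frac{275 y}{3} - \frac{125}{6} = G'(y).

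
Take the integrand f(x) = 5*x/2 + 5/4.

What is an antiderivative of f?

An antiderivative F(x) passes only if d/dx[F] lands on f(x) exactly.
Check: d/dx[5*x**2/4 + 5*x/4] = 5*x/2 + 5/4 = f(x).

An antiderivative is F(x) = 5*x**2/4 + 5*x/4.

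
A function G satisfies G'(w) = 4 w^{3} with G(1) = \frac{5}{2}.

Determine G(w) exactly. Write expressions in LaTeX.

A first test for any G(w): its w-derivative must equal the given G'(w).
A general antiderivative is w^{4} + 1 + C.
The condition gives C = \frac{5}{2} - (2) = \frac{1}{2}.
So G(w) = w^{4} + \frac{3}{2}.
Check: d/dw[w^{4} + \frac{3}{2}] = 4 w^{3} = G'(w).

G(w) = w^{4} + \frac{3}{2}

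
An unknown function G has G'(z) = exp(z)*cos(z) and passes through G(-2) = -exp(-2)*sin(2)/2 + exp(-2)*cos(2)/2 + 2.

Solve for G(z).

For G(z) to be correct, d/dz[G] must agree with the stated G'(z) identically.
A general antiderivative is exp(z)*sin(z)/2 + exp(z)*cos(z)/2 + C.
The condition gives C = -exp(-2)*sin(2)/2 + exp(-2)*cos(2)/2 + 2 - (-exp(-2)*sin(2)/2 + exp(-2)*cos(2)/2) = 2.
So G(z) = exp(z)*sin(z)/2 + exp(z)*cos(z)/2 + 2.
Check: d/dz[exp(z)*sin(z)/2 + exp(z)*cos(z)/2 + 2] = exp(z)*cos(z) = G'(z).

G(z) = exp(z)*sin(z)/2 + exp(z)*cos(z)/2 + 2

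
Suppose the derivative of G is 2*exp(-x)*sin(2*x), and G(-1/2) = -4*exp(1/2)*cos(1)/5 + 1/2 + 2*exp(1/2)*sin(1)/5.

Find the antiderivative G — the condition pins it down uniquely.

G(x) = (5*exp(x) - 4*sin(2*x) - 8*cos(2*x))*exp(-x)/10

A candidate passes only if d/dx[G] lands on the given G'(x) exactly.
A general antiderivative is -2*exp(-x)*sin(2*x)/5 - 4*exp(-x)*cos(2*x)/5 + C.
The condition gives C = -4*exp(1/2)*cos(1)/5 + 1/2 + 2*exp(1/2)*sin(1)/5 - (-4*exp(1/2)*cos(1)/5 + 2*exp(1/2)*sin(1)/5) = 1/2.
So G(x) = (5*exp(x) - 4*sin(2*x) - 8*cos(2*x))*exp(-x)/10.
Check: d/dx[(5*exp(x) - 4*sin(2*x) - 8*cos(2*x))*exp(-x)/10] = 2*exp(-x)*sin(2*x) = G'(x).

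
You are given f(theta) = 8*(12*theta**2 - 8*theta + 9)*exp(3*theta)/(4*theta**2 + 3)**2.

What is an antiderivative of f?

An antiderivative is F(theta) = 8*exp(3*theta)/(4*theta**2 + 3).

Recognize the product-rule pattern: f = u'v + uv' with u = 4/(2*theta**2 + 3/2), v = exp(3*theta), so integration by parts undoes it.
Check: d/dtheta[8*exp(3*theta)/(4*theta**2 + 3)] = (96*theta**2*exp(3*theta) - 64*theta*exp(3*theta) + 72*exp(3*theta))/(16*theta**4 + 24*theta**2 + 9), which equals f(theta).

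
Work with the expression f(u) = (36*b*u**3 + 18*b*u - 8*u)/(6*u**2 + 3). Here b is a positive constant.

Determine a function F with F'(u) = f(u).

An antiderivative is F(u) = 3*b*u**2 - 2*log(2*u**2 + 1)/3.

Any candidate F(u) must reproduce f(u) exactly when differentiated.
Check: d/du[3*b*u**2 - 2*log(2*u**2 + 1)/3] = (36*b*u**3 + 18*b*u - 8*u)/(6*u**2 + 3) = f(u).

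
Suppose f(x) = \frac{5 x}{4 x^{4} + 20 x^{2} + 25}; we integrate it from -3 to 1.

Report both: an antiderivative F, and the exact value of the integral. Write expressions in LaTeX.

The substitution u = 2 x^{2} + 5 works: f is exactly (dF/du)*(du/dx) for that inner function.
F(x) = - \frac{5}{4 \left(2 x^{2} + 5\right)} is an antiderivative of f.
Check: d/dx[- \frac{5}{4 \left(2 x^{2} + 5\right)}] = \frac{5 x}{4 x^{4} + 20 x^{2} + 25} = f(x).
F(1) = - \frac{5}{28}; F(-3) = - \frac{5}{92}.
Integral = F(1) - F(-3) = - \frac{20}{161}.

Antiderivative: F(x) = - \frac{5}{4 \left(2 x^{2} + 5\right)}; value = - \frac{20}{161}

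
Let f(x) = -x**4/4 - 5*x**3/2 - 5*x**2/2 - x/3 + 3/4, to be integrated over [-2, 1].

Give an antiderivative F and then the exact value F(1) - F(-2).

Integrate term by term and add the pieces.
F(x) = -x**5/20 - 5*x**4/8 - 5*x**3/6 - x**2/6 + 3*x/4 is an antiderivative of f.
Check: d/dx[-x**5/20 - 5*x**4/8 - 5*x**3/6 - x**2/6 + 3*x/4] = -x**4/4 - 5*x**3/2 - 5*x**2/2 - x/3 + 3/4 = f(x).
F(1) = -37/40; F(-2) = -39/10.
Integral = F(1) - F(-2) = 119/40.

Antiderivative: F(x) = -x**5/20 - 5*x**4/8 - 5*x**3/6 - x**2/6 + 3*x/4; value = 119/40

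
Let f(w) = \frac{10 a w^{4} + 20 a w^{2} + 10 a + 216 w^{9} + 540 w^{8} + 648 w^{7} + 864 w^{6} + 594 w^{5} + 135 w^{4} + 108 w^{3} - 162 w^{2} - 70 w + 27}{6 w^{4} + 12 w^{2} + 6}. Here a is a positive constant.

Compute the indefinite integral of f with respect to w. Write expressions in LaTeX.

A candidate is checked by its d/dw: the result must match f(w).
Check: d/dw[\frac{5 a w}{3} - \frac{3 \left(- 2 w^{2} - 2 w + 1\right)^{3}}{4} + \frac{4}{3 \left(w^{2} + 1\right)}] = \frac{10 a w^{4} + 20 a w^{2} + 10 a + 216 w^{9} + 540 w^{8} + 648 w^{7} + 864 w^{6} + 594 w^{5} + 135 w^{4} + 108 w^{3} - 162 w^{2} - 70 w + 27}{6 w^{4} + 12 w^{2} + 6} = f(w).

F(w) = \frac{5 a w}{3} - \frac{3 \left(- 2 w^{2} - 2 w + 1\right)^{3}}{4} + \frac{4}{3 \left(w^{2} + 1\right)} + C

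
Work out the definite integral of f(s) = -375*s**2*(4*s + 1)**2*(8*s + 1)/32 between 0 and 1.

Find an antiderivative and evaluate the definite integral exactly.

Antiderivative: F(s) = -250*s**6 - 375*s**5/2 - 375*s**4/8 - 125*s**3/32; value = -15625/32

f matches the chain-rule pattern g'(h)*h' with inner function h(s) = 5*s**2 + 5*s/4; substituting u = h(s) collapses the integral.
F(s) = -250*s**6 - 375*s**5/2 - 375*s**4/8 - 125*s**3/32 is an antiderivative of f.
Check: d/ds[-250*s**6 - 375*s**5/2 - 375*s**4/8 - 125*s**3/32] = -1500*s**5 - 1875*s**4/2 - 375*s**3/2 - 375*s**2/32, which equals f(s).
F(1) = -15625/32; F(0) = 0.
Integral = F(1) - F(0) = -15625/32.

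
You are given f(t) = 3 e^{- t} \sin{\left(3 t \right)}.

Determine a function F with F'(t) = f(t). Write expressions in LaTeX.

An antiderivative is F(t) = \frac{\left(- 3 \sin{\left(3 t \right)} - 9 \cos{\left(3 t \right)}\right) e^{- t}}{10}.

Check any antiderivative F(t) by computing F'(t) and comparing it with f(t).
Check: d/dt[\frac{\left(- 3 \sin{\left(3 t \right)} - 9 \cos{\left(3 t \right)}\right) e^{- t}}{10}] = 3 e^{- t} \sin{\left(3 t \right)} = f(t).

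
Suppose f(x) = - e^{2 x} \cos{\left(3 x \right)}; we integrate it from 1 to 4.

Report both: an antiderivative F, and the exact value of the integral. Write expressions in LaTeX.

Check any antiderivative F(x) by computing F'(x) and comparing it with f(x).
F(x) = - \frac{3 e^{2 x} \sin{\left(3 x \right)}}{13} - \frac{2 e^{2 x} \cos{\left(3 x \right)}}{13} is an antiderivative of f.
Check: d/dx[- \frac{3 e^{2 x} \sin{\left(3 x \right)}}{13} - \frac{2 e^{2 x} \cos{\left(3 x \right)}}{13}] = - e^{2 x} \cos{\left(3 x \right)} = f(x).
F(4) = - \frac{2 e^{8} \cos{\left(12 \right)}}{13} - \frac{3 e^{8} \sin{\left(12 \right)}}{13}; F(1) = - \frac{3 e^{2} \sin{\left(3 \right)}}{13} - \frac{2 e^{2} \cos{\left(3 \right)}}{13}.
Integral = F(4) - F(1) = - \frac{2 e^{8} \cos{\left(12 \right)}}{13} + \frac{2 e^{2} \cos{\left(3 \right)}}{13} + \frac{3 e^{2} \sin{\left(3 \right)}}{13} - \frac{3 e^{8} \sin{\left(12 \right)}}{13}.

Antiderivative: F(x) = - \frac{3 e^{2 x} \sin{\left(3 x \right)}}{13} - \frac{2 e^{2 x} \cos{\left(3 x \right)}}{13}; value = - \frac{2 e^{8} \cos{\left(12 \right)}}{13} + \frac{2 e^{2} \cos{\left(3 \right)}}{13} + \frac{3 e^{2} \sin{\left(3 \right)}}{13} - \frac{3 e^{8} \sin{\left(12 \right)}}{13}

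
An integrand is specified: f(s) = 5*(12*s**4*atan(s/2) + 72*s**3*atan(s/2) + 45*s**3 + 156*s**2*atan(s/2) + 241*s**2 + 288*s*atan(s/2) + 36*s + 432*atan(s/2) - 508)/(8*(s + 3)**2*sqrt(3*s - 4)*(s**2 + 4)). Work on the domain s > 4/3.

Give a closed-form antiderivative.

An antiderivative is F(s) = (20*s*sqrt(3*s - 4)*atan(s/2) + 60*sqrt(3*s - 4)*atan(s/2) + 5*sqrt(3*s - 4))/(4*s + 12).

f has the shape u'v + uv' for u = 5*sqrt(3*s - 4) and v = atan(s/2) + 1/(2*(2*s + 6)) — it is the derivative of the product u*v.
Check: d/ds[(20*s*sqrt(3*s - 4)*atan(s/2) + 60*sqrt(3*s - 4)*atan(s/2) + 5*sqrt(3*s - 4))/(4*s + 12)] = (60*s**4*atan(s/2) + 360*s**3*atan(s/2) + 225*s**3 + 780*s**2*atan(s/2) + 1205*s**2 + 1440*s*atan(s/2) + 180*s + 2160*atan(s/2) - 2540)/(8*s**4*sqrt(3*s - 4) + 48*s**3*sqrt(3*s - 4) + 104*s**2*sqrt(3*s - 4) + 192*s*sqrt(3*s - 4) + 288*sqrt(3*s - 4)), which equals f(s).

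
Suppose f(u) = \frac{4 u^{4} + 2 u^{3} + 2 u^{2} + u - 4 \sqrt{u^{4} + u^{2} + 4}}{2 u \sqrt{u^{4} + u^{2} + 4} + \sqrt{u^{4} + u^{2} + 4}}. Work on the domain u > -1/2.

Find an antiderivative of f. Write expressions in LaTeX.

An antiderivative is F(u) = \sqrt{u^{4} + u^{2} + 4} - 2 \log{\left(2 u + 1 \right)}.

Whatever form F(u) takes, F'(u) = f(u) is non-negotiable.
Check: d/du[\sqrt{u^{4} + u^{2} + 4} - 2 \log{\left(2 u + 1 \right)}] = \frac{4 u^{4} + 2 u^{3} + 2 u^{2} + u - 4 \sqrt{u^{4} + u^{2} + 4}}{2 u \sqrt{u^{4} + u^{2} + 4} + \sqrt{u^{4} + u^{2} + 4}} = f(u).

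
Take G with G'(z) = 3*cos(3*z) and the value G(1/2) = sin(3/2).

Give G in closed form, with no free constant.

G(z) = sin(3*z)

Recover the given G'(z) by differentiating a candidate G(z); any mismatch rules it out.
A general antiderivative is sin(3*z) + C.
The condition gives C = sin(3/2) - (sin(3/2)) = 0.
So G(z) = sin(3*z).
Check: d/dz[sin(3*z)] = 3*cos(3*z) = G'(z).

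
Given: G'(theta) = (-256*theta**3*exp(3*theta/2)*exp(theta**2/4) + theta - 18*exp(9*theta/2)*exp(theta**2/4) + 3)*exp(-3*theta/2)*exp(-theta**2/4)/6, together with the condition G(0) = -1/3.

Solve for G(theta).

For G(theta) to be correct, d/dtheta[G] must agree with the stated G'(theta) identically.
A general antiderivative is -32*theta**4/3 - exp(3*theta) - exp(-theta**2/4 - 3*theta/2)/3 + C.
The condition gives C = -1/3 - (-4/3) = 1.
So G(theta) = -(32*theta**4 + 3*exp(3*theta) - 3 + exp(-3*theta/2)*exp(-theta**2/4))/3.
Check: d/dtheta[-(32*theta**4 + 3*exp(3*theta) - 3 + exp(-3*theta/2)*exp(-theta**2/4))/3] = (-256*theta**3*exp(3*theta/2)*exp(theta**2/4) + theta - 18*exp(9*theta/2)*exp(theta**2/4) + 3)*exp(-3*theta/2)*exp(-theta**2/4)/6 = G'(theta).

G(theta) = -(32*theta**4 + 3*exp(3*theta) - 3 + exp(-3*theta/2)*exp(-theta**2/4))/3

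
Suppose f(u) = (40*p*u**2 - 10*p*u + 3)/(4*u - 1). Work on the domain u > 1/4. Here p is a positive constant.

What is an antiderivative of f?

For F(u) to be correct the identity F'(u) - f(u) = 0 must hold.
Check: d/du[5*p*u**2 + 3*log(4*u - 1)/4] = (40*p*u**2 - 10*p*u + 3)/(4*u - 1) = f(u).

An antiderivative is F(u) = 5*p*u**2 + 3*log(4*u - 1)/4.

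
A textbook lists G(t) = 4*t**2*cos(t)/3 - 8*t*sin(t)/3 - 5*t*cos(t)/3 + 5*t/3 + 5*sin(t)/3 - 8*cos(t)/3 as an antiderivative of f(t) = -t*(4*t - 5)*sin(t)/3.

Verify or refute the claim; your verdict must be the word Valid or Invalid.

Invalid: d/dt[G] - f = 5/3, which is not 0.

d/dt[G] = -4*t**2*sin(t)/3 + 5*t*sin(t)/3 + 5/3
d/dt[G] - f(t) = 5/3 != 0.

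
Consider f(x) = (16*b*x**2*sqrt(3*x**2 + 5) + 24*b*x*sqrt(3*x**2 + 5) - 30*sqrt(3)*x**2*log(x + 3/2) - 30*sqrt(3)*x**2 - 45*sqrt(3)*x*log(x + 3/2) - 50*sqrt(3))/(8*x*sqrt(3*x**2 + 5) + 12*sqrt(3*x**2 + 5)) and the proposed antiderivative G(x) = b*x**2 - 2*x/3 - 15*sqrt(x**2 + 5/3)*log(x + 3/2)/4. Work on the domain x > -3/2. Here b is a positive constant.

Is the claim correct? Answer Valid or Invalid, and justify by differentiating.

Invalid: d/dx[G] - f = -2/3, which is not 0.

d/dx[G] = (48*sqrt(3)*b*x**2*sqrt(3*x**2 + 5) + 72*sqrt(3)*b*x*sqrt(3*x**2 + 5) - 270*x**2*log(x + 3/2) - 270*x**2 - 16*sqrt(3)*x*sqrt(3*x**2 + 5) - 405*x*log(x + 3/2) - 24*sqrt(3)*sqrt(3*x**2 + 5) - 450)/(24*sqrt(3)*x*sqrt(3*x**2 + 5) + 36*sqrt(3)*sqrt(3*x**2 + 5))
d/dx[G] - f(x) = -2/3 != 0.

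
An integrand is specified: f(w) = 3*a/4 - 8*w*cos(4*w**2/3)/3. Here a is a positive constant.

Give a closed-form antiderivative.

An antiderivative is F(w) = (3*a*w - 4*sin(4*w**2/3))/4.

A first test for any F(w): its w-derivative must equal f(w) identically.
Check: d/dw[(3*a*w - 4*sin(4*w**2/3))/4] = 3*a/4 - 8*w*cos(4*w**2/3)/3 = f(w).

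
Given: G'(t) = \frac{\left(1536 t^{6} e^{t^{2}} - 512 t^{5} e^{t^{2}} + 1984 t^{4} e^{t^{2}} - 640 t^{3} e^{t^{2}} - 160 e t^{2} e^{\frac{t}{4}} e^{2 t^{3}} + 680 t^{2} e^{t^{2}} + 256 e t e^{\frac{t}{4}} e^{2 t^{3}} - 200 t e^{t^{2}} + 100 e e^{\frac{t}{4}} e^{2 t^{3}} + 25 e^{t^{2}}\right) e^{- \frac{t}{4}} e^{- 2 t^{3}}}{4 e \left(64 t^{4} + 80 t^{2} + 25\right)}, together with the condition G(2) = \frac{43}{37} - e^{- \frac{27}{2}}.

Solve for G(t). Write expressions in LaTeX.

Any candidate G(t) must reproduce the stated G'(t) exactly.
A general antiderivative is \frac{\frac{5 t}{2} - 2}{4 t^{2} + \frac{5}{2}} - e^{- 2 t^{3} + t^{2} - \frac{t}{4} - 1} + C.
The condition gives C = \frac{43}{37} - e^{- \frac{27}{2}} - (\frac{6}{37} - e^{- \frac{27}{2}}) = 1.
So G(t) = \frac{\frac{5 t}{2} - 2}{4 t^{2} + \frac{5}{2}} - e^{- 2 t^{3} + t^{2} - \frac{t}{4} - 1} + 1.
Check: d/dt[\frac{\frac{5 t}{2} - 2}{4 t^{2} + \frac{5}{2}} - e^{- 2 t^{3} + t^{2} - \frac{t}{4} - 1} + 1] = \frac{1536 t^{6} - 512 t^{5} + 1984 t^{4} - 640 t^{3} - 160 e t^{2} e^{\frac{t}{4}} e^{- t^{2}} e^{2 t^{3}} + 680 t^{2} + 256 e t e^{\frac{t}{4}} e^{- t^{2}} e^{2 t^{3}} - 200 t + 100 e e^{\frac{t}{4}} e^{- t^{2}} e^{2 t^{3}} + 25}{256 e t^{4} e^{\frac{t}{4}} e^{- t^{2}} e^{2 t^{3}} + 320 e t^{2} e^{\frac{t}{4}} e^{- t^{2}} e^{2 t^{3}} + 100 e e^{\frac{t}{4}} e^{- t^{2}} e^{2 t^{3}}}, which equals G'(t).

G(t) = \frac{\frac{5 t}{2} - 2}{4 t^{2} + \frac{5}{2}} - e^{- 2 t^{3} + t^{2} - \frac{t}{4} - 1} + 1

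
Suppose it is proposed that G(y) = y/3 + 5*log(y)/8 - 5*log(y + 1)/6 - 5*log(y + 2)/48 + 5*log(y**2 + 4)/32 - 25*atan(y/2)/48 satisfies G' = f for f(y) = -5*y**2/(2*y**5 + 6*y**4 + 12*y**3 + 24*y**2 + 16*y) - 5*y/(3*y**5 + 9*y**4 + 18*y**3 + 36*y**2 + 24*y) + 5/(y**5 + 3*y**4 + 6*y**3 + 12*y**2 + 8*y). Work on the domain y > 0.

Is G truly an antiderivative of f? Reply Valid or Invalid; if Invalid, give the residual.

Invalid: d/dy[G] - f = 1/3, which is not 0.

d/dy[G] = (2*y**5 + 6*y**4 + 12*y**3 + 9*y**2 + 6*y + 30)/(6*y**5 + 18*y**4 + 36*y**3 + 72*y**2 + 48*y)
d/dy[G] - f(y) = 1/3 != 0.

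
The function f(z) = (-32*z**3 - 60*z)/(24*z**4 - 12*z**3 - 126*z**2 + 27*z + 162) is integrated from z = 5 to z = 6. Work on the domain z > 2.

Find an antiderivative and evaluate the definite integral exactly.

The denominator factors as 3*(z - 2)*(2*z - 3)*(2*z + 3)**2; partial fractions split f into directly integrable pieces: -179/(147*(2*z + 3)) + 22/(7*(2*z + 3)**2) + 11/(3*(2*z - 3)) - 376/(147*(z - 2)).
F(z) = (-752*(2*z + 3)*log(z - 2) + 539*(2*z + 3)*log(z - 3/2) - 179*(2*z + 3)*log(z + 3/2) - 462)/(294*(2*z + 3)) is an antiderivative of f.
Check: d/dz[(-752*(2*z + 3)*log(z - 2) + 539*(2*z + 3)*log(z - 3/2) - 179*(2*z + 3)*log(z + 3/2) - 462)/(294*(2*z + 3))] = (-32*z**3 - 60*z)/(24*z**4 - 12*z**3 - 126*z**2 + 27*z + 162) = f(z).
F(6) = -376*log(4)/147 - 179*log(15/2)/294 - 11/105 + 11*log(9/2)/6; F(5) = -376*log(3)/147 - 179*log(13/2)/294 - 11/91 + 11*log(7/2)/6.
Integral = F(6) - F(5) = -376*log(4)/147 - 11*log(7/2)/6 - 179*log(15/2)/294 + 22/1365 + 179*log(13/2)/294 + 11*log(9/2)/6 + 376*log(3)/147.

Antiderivative: F(z) = (-752*(2*z + 3)*log(z - 2) + 539*(2*z + 3)*log(z - 3/2) - 179*(2*z + 3)*log(z + 3/2) - 462)/(294*(2*z + 3)); value = -376*log(4)/147 - 11*log(7/2)/6 - 179*log(15/2)/294 + 22/1365 + 179*log(13/2)/294 + 11*log(9/2)/6 + 376*log(3)/147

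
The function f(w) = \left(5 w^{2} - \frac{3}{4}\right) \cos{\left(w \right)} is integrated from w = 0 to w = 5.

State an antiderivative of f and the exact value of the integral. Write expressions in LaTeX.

Any candidate F(w) must reproduce f(w) exactly when differentiated.
F(w) = 5 w^{2} \sin{\left(w \right)} + 10 w \cos{\left(w \right)} - \frac{43 \sin{\left(w \right)}}{4} is an antiderivative of f.
Check: d/dw[5 w^{2} \sin{\left(w \right)} + 10 w \cos{\left(w \right)} - \frac{43 \sin{\left(w \right)}}{4}] = 5 w^{2} \cos{\left(w \right)} - \frac{3 \cos{\left(w \right)}}{4}, which equals f(w).
F(5) = \frac{457 \sin{\left(5 \right)}}{4} + 50 \cos{\left(5 \right)}; F(0) = 0.
Integral = F(5) - F(0) = \frac{457 \sin{\left(5 \right)}}{4} + 50 \cos{\left(5 \right)}.

Antiderivative: F(w) = 5 w^{2} \sin{\left(w \right)} + 10 w \cos{\left(w \right)} - \frac{43 \sin{\left(w \right)}}{4}; value = \frac{457 \sin{\left(5 \right)}}{4} + 50 \cos{\left(5 \right)}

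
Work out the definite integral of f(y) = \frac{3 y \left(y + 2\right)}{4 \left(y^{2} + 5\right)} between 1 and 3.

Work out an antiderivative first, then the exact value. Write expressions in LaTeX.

Any candidate F(y) must reproduce f(y) exactly when differentiated.
F(y) = \frac{3 y}{4} + \frac{3 \log{\left(y^{2} + 5 \right)}}{4} - \frac{3 \sqrt{5} \operatorname{atan}{\left(\frac{\sqrt{5} y}{5} \right)}}{4} is an antiderivative of f.
Check: d/dy[\frac{3 y}{4} + \frac{3 \log{\left(y^{2} + 5 \right)}}{4} - \frac{3 \sqrt{5} \operatorname{atan}{\left(\frac{\sqrt{5} y}{5} \right)}}{4}] = \frac{3 y^{2} + 6 y}{4 y^{2} + 20}, which equals f(y).
F(3) = - \frac{3 \sqrt{5} \operatorname{atan}{\left(\frac{3 \sqrt{5}}{5} \right)}}{4} + \frac{3 \log{\left(14 \right)}}{4} + \frac{9}{4}; F(1) = - \frac{3 \sqrt{5} \operatorname{atan}{\left(\frac{\sqrt{5}}{5} \right)}}{4} + \frac{3}{4} + \frac{3 \log{\left(6 \right)}}{4}.
Integral = F(3) - F(1) = - \frac{3 \sqrt{5} \operatorname{atan}{\left(\frac{3 \sqrt{5}}{5} \right)}}{4} - \frac{3 \log{\left(6 \right)}}{4} + \frac{3 \sqrt{5} \operatorname{atan}{\left(\frac{\sqrt{5}}{5} \right)}}{4} + \frac{3}{2} + \frac{3 \log{\left(14 \right)}}{4}.

Antiderivative: F(y) = \frac{3 y}{4} + \frac{3 \log{\left(y^{2} + 5 \right)}}{4} - \frac{3 \sqrt{5} \operatorname{atan}{\left(\frac{\sqrt{5} y}{5} \right)}}{4}; value = - \frac{3 \sqrt{5} \operatorname{atan}{\left(\frac{3 \sqrt{5}}{5} \right)}}{4} - \frac{3 \log{\left(6 \right)}}{4} + \frac{3 \sqrt{5} \operatorname{atan}{\left(\frac{\sqrt{5}}{5} \right)}}{4} + \frac{3}{2} + \frac{3 \log{\left(14 \right)}}{4}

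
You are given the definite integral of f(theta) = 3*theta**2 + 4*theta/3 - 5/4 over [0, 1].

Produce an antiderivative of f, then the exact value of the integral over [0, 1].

Integrate term by term and add the pieces.
F(theta) = theta**3 + 2*theta**2/3 - 5*theta/4 is an antiderivative of f.
Check: d/dtheta[theta**3 + 2*theta**2/3 - 5*theta/4] = 3*theta**2 + 4*theta/3 - 5/4 = f(theta).
F(1) = 5/12; F(0) = 0.
Integral = F(1) - F(0) = 5/12.

Antiderivative: F(theta) = theta**3 + 2*theta**2/3 - 5*theta/4; value = 5/12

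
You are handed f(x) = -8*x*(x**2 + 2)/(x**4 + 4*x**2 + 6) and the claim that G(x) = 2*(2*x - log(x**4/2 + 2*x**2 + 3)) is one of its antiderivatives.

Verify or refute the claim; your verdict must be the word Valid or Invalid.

d/dx[G] = (4*x**4 - 8*x**3 + 16*x**2 - 16*x + 24)/(x**4 + 4*x**2 + 6)
d/dx[G] - f(x) = 4 != 0.

Invalid: d/dx[G] - f = 4, which is not 0.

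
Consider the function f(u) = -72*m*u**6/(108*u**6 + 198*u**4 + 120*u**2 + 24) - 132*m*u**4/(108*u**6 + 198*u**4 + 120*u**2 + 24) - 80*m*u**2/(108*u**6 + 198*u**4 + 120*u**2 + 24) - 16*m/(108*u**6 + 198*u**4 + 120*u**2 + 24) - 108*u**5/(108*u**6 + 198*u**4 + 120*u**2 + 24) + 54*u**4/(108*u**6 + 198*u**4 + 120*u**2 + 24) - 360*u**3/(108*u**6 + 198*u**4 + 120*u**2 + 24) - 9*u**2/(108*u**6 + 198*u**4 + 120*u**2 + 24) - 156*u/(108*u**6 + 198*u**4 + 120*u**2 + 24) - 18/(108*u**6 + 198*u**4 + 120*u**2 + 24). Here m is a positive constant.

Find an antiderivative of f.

Integrate term by term and add the pieces.
Check: d/du[-(12*m*u**3 + 8*m*u + 9*u**2*log(4*u**2 + 2) + 9*u + 6*log(4*u**2 + 2) - 18)/(6*(3*u**2 + 2))] = (-72*m*u**6 - 132*m*u**4 - 80*m*u**2 - 16*m - 108*u**5 + 54*u**4 - 360*u**3 - 9*u**2 - 156*u - 18)/(108*u**6 + 198*u**4 + 120*u**2 + 24), which equals f(u).

An antiderivative is F(u) = -(12*m*u**3 + 8*m*u + 9*u**2*log(4*u**2 + 2) + 9*u + 6*log(4*u**2 + 2) - 18)/(6*(3*u**2 + 2)).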